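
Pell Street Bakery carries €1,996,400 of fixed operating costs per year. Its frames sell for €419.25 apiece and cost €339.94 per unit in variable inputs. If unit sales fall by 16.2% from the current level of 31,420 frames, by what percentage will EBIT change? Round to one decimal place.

-81.5%

Contribution at this volume is 31,420 × €79.31 = €2,491,920.20.
Subtracting fixed costs: EBIT = €2,491,920.20 − €1,996,400 = €495,520.20.
Degree of operating leverage = €2,491,920.20 / €495,520.20 = 5.0289.
Operating income changes by 5.0289 × -16.2% = -81.5%.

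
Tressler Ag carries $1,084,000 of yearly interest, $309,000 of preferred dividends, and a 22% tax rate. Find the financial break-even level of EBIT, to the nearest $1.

$1,480,154

Preferred dividends are paid after tax, so their pre-tax equivalent is $309,000 ÷ (1 − 0.22) = $396,153.85.
Financial break-even EBIT = interest + D_p ÷ (1 − t) = $1,084,000 + $396,153.85 = $1,480,153.85.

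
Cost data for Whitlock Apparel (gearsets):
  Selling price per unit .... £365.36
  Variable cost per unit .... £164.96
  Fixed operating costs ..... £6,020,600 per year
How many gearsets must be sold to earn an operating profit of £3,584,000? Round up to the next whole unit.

47,928 gearsets

Unit CM = price − variable cost = £365.36 − £164.96 = £200.40.
Need Q such that Q × £200.40 − £6,020,600 = £3,584,000, i.e. Q = £9,604,600 / £200.40 = 47,927.15 → 47,928.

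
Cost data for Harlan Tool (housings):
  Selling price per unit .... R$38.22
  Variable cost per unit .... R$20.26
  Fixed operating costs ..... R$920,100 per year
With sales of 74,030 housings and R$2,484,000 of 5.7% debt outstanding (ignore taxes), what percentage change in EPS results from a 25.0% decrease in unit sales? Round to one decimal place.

-124.1%

At 74,030 units, contribution = 74,030 × R$17.96 = R$1,329,578.80.
Subtracting fixed costs: EBIT = R$1,329,578.80 − R$920,100 = R$409,478.80.
After interest of R$141,588.00, pre-tax earnings = R$267,890.80.
Degree of combined leverage = contribution ÷ (EBIT − I) = R$1,329,578.80 ÷ R$267,890.80 = 4.9631.
EPS therefore changes by 4.9631 × (-25.0%) = -124.1%.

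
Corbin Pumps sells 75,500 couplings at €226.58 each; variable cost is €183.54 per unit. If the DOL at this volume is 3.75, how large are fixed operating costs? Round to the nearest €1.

At 75,500 units, contribution = 75,500 × €43.04 = €3,249,520.00.
DOL = contribution / EBIT, so EBIT = €3,249,520.00 / 3.75 = €866,538.67.
And FC = contribution − EBIT = €3,249,520.00 − €866,538.67 = €2,382,981.

€2,382,981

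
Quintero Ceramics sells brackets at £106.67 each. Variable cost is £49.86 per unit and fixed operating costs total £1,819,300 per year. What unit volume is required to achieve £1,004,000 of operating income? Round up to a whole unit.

Each unit contributes £106.67 − £49.86 = £56.81.
Required volume = (fixed costs + target profit) ÷ CM = (£1,819,300 + £1,004,000) ÷ £56.81 = 49,697.24, so 49,698 brackets.

49,698 brackets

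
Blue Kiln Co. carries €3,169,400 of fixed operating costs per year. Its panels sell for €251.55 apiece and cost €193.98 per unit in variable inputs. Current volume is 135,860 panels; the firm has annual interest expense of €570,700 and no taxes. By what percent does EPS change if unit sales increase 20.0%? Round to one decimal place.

+38.3%

Contribution at this volume is 135,860 × €57.57 = €7,821,460.20.
EBIT = €7,821,460.20 − €3,169,400 = €4,652,060.20.
Interest = €570,700.00, so EBIT − I = €4,081,360.20.
Degree of combined leverage = contribution ÷ (EBIT − I) = €7,821,460.20 ÷ €4,081,360.20 = 1.9164.
%ΔEPS = DCL × %ΔSales = 1.9164 × +20.0% = +38.3%.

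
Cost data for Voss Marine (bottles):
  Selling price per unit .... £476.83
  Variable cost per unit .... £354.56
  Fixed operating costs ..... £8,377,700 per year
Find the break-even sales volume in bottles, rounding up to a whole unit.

Contribution margin per unit = £476.83 − £354.56 = £122.27.
Break-even Q = £8,377,700 / £122.27 = 68,518.03 → 68,519 bottles.

68,519 bottles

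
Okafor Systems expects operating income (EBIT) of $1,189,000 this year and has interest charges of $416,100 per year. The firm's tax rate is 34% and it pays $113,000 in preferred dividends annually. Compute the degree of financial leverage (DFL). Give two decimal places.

1.98

Interest = $416,100.00.
Preferred dividends grossed up pre-tax: $113,000 / (1 − 0.34) = $171,212.12.
DFL = EBIT ÷ [EBIT − I − D_p/(1−t)] = $1,189,000 ÷ [$1,189,000 − $416,100.00 − $171,212.12] = $1,189,000 ÷ $601,687.88 = 1.9761.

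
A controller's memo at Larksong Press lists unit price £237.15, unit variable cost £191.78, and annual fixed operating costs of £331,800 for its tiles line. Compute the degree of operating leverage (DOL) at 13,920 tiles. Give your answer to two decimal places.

Total contribution margin = 13,920 × £45.37 = £631,550.40.
Operating income = contribution − fixed costs = £631,550.40 − £331,800 = £299,750.40.
So DOL = total CM / EBIT = £631,550.40 / £299,750.40 = 2.1069.

2.11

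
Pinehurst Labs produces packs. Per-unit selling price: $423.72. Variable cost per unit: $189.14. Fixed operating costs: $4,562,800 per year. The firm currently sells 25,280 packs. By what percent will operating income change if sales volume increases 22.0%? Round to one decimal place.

Contribution at this volume is 25,280 × $234.58 = $5,930,182.40.
Subtracting fixed costs: EBIT = $5,930,182.40 − $4,562,800 = $1,367,382.40.
DOL = contribution ÷ EBIT = $5,930,182.40 ÷ $1,367,382.40 = 4.3369.
So EBIT moves 4.3369 × (+22.0%) = +95.4%.

+95.4%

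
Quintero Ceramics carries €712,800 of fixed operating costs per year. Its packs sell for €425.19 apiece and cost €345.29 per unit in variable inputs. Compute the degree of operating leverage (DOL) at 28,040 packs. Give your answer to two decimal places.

1.47

Contribution at this volume is 28,040 × €79.90 = €2,240,396.00.
Subtracting fixed costs: EBIT = €2,240,396.00 − €712,800 = €1,527,596.00.
So DOL = total CM / EBIT = €2,240,396.00 / €1,527,596.00 = 1.4666.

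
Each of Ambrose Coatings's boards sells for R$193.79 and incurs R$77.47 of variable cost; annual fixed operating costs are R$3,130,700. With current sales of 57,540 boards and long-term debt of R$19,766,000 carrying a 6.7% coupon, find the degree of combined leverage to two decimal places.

2.99

At 57,540 units, contribution = 57,540 × R$116.32 = R$6,693,052.80.
EBIT = R$6,693,052.80 − R$3,130,700 = R$3,562,352.80. Interest = R$1,324,322.00.
DOL = R$6,693,052.80 ÷ R$3,562,352.80 = 1.8788; DFL = R$3,562,352.80 ÷ R$2,238,030.80 = 1.5917.
Combined leverage = 1.8788 × 1.5917 = 2.9905.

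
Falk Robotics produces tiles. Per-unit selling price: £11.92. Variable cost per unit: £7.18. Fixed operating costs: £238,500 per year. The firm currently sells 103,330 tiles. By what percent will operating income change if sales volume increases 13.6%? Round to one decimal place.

At 103,330 units, contribution = 103,330 × £4.74 = £489,784.20.
EBIT = £489,784.20 − £238,500 = £251,284.20.
So DOL = total CM / EBIT = £489,784.20 / £251,284.20 = 1.9491.
Operating income changes by 1.9491 × +13.6% = +26.5%.

+26.5%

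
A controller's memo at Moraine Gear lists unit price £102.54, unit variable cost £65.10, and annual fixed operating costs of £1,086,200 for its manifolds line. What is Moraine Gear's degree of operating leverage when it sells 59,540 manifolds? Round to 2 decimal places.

At 59,540 units, contribution = 59,540 × £37.44 = £2,229,177.60.
Operating income = contribution − fixed costs = £2,229,177.60 − £1,086,200 = £1,142,977.60.
So DOL = total CM / EBIT = £2,229,177.60 / £1,142,977.60 = 1.9503.

1.95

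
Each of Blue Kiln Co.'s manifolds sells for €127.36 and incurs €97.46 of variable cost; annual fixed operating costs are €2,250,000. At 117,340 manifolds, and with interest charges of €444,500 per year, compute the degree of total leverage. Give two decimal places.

At 117,340 units, contribution = 117,340 × €29.90 = €3,508,466.00.
EBIT = €3,508,466.00 − €2,250,000 = €1,258,466.00. Interest = €444,500.00.
DOL = €3,508,466.00 ÷ €1,258,466.00 = 2.7879; DFL = €1,258,466.00 ÷ €813,966.00 = 1.5461.
Combined leverage = 2.7879 × 1.5461 = 4.3104.

4.31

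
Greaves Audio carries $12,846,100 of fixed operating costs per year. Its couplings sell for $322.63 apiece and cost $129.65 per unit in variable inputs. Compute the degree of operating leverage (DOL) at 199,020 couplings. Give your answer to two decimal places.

1.50

Total contribution margin = 199,020 × $192.98 = $38,406,879.60.
Operating income = contribution − fixed costs = $38,406,879.60 − $12,846,100 = $25,560,779.60.
Degree of operating leverage = $38,406,879.60 / $25,560,779.60 = 1.5026.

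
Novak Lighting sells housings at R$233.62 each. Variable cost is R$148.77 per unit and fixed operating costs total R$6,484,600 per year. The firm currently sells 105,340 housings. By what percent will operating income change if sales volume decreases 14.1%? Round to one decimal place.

Contribution at this volume is 105,340 × R$84.85 = R$8,938,099.00.
Subtracting fixed costs: EBIT = R$8,938,099.00 − R$6,484,600 = R$2,453,499.00.
So DOL = total CM / EBIT = R$8,938,099.00 / R$2,453,499.00 = 3.6430.
Operating income changes by 3.6430 × -14.1% = -51.4%.

-51.4%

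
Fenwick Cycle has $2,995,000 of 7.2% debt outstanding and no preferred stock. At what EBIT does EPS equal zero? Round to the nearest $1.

$215,640

Annual interest = 7.2% × $2,995,000 = $215,640.00.
With no preferred dividends, EPS = 0 when EBIT exactly covers interest, so the financial break-even EBIT is $215,640.00.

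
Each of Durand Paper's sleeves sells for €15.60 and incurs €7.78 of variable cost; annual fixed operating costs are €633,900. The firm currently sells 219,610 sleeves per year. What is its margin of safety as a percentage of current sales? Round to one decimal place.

63.1%

Each unit contributes €15.60 − €7.78 = €7.82. Break-even units = €633,900 ÷ €7.82 = 81,061.38; break-even revenue = 81,061.38 × €15.60 = €1,264,557.54.
Actual sales revenue = 219,610 × €15.60 = €3,425,916.00.
Margin of safety = (€3,425,916.00 − €1,264,557.54) ÷ €3,425,916.00 = 63.1%.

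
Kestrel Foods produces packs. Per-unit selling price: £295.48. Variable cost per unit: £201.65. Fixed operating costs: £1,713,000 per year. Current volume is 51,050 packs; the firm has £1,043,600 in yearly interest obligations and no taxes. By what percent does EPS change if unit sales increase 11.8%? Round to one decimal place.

+27.8%

Total contribution margin = 51,050 × £93.83 = £4,790,021.50.
Operating income = contribution − fixed costs = £4,790,021.50 − £1,713,000 = £3,077,021.50.
Interest = £1,043,600.00, so EBIT − I = £2,033,421.50.
DCL = total CM / (EBIT − I) = £4,790,021.50 / £2,033,421.50 = 2.3556.
EPS therefore changes by 2.3556 × (+11.8%) = +27.8%.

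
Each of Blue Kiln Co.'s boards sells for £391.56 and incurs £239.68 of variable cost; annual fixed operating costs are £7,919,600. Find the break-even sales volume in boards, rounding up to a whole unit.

Contribution margin per unit = £391.56 − £239.68 = £151.88.
Break-even Q = £7,919,600 / £151.88 = 52,143.80 → 52,144 boards.

52,144 boards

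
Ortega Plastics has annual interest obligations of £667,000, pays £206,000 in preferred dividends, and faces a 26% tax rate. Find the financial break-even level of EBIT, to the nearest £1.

£945,378

Preferred dividends are paid after tax, so their pre-tax equivalent is £206,000 ÷ (1 − 0.26) = £278,378.38.
EPS = 0 when EBIT covers interest plus the pre-tax preferred burden: £667,000 + £278,378.38 = £945,378.38.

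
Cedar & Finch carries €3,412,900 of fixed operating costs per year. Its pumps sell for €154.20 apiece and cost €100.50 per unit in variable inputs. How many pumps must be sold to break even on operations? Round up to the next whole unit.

Contribution margin per unit = €154.20 − €100.50 = €53.70.
Units to break even: €3,412,900 ÷ €53.70 = 63,554.93, rounded up to 63,555.

63,555 pumps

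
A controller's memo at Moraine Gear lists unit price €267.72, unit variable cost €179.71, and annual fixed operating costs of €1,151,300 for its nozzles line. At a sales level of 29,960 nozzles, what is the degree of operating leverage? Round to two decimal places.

1.78

Total contribution margin = 29,960 × €88.01 = €2,636,779.60.
Operating income = contribution − fixed costs = €2,636,779.60 − €1,151,300 = €1,485,479.60.
DOL = contribution ÷ EBIT = €2,636,779.60 ÷ €1,485,479.60 = 1.7750.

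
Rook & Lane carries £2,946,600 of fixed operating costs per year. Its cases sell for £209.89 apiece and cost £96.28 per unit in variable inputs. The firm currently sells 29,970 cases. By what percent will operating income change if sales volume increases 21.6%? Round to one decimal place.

+160.5%

Contribution at this volume is 29,970 × £113.61 = £3,404,891.70.
EBIT = £3,404,891.70 − £2,946,600 = £458,291.70.
So DOL = total CM / EBIT = £3,404,891.70 / £458,291.70 = 7.4295.
So EBIT moves 7.4295 × (+21.6%) = +160.5%.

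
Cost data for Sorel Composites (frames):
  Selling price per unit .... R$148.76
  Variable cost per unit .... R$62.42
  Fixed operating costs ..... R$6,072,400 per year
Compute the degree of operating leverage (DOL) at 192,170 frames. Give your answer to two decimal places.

Total contribution margin = 192,170 × R$86.34 = R$16,591,957.80.
Subtracting fixed costs: EBIT = R$16,591,957.80 − R$6,072,400 = R$10,519,557.80.
DOL = contribution ÷ EBIT = R$16,591,957.80 ÷ R$10,519,557.80 = 1.5772.

1.58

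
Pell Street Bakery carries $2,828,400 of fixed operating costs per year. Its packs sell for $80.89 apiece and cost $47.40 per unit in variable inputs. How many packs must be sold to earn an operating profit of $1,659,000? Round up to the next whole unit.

133,993 packs

Contribution margin per unit = $80.89 − $47.40 = $33.49.
Need Q such that Q × $33.49 − $2,828,400 = $1,659,000, i.e. Q = $4,487,400 / $33.49 = 133,992.24 → 133,993.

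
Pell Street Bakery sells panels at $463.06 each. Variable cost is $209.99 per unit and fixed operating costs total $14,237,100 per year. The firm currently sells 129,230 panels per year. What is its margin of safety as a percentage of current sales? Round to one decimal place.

Unit CM = price − variable cost = $463.06 − $209.99 = $253.07. Break-even units = $14,237,100 ÷ $253.07 = 56,257.56; break-even revenue = 56,257.56 × $463.06 = $26,050,624.44.
Current sales = 129,230 × $463.06 = $59,841,243.80.
Margin of safety = ($59,841,243.80 − $26,050,624.44) ÷ $59,841,243.80 = 56.5%.

56.5%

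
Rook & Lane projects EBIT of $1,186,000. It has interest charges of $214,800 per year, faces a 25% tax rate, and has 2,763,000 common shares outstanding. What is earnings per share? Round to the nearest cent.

Interest = $214,800.00, so EBT = $1,186,000 − $214,800.00 = $971,200.00.
After tax at 25%: net income = $971,200.00 × 0.75 = $728,400.00.
EPS = $728,400.00 ÷ 2,763,000 = $0.26.

$0.26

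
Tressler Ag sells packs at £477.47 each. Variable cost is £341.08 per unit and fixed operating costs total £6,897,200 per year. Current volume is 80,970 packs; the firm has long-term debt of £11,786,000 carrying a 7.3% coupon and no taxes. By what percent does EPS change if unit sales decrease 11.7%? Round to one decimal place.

At 80,970 units, contribution = 80,970 × £136.39 = £11,043,498.30.
Subtracting fixed costs: EBIT = £11,043,498.30 − £6,897,200 = £4,146,298.30.
Interest = £860,378.00, so EBIT − I = £3,285,920.30.
DCL = total CM / (EBIT − I) = £11,043,498.30 / £3,285,920.30 = 3.3609.
EPS therefore changes by 3.3609 × (-11.7%) = -39.3%.

-39.3%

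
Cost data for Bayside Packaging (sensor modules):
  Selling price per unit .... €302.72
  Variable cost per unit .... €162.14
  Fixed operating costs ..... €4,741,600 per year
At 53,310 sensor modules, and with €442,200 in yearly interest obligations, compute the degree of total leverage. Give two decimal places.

Total contribution margin = 53,310 × €140.58 = €7,494,319.80.
EBIT = €7,494,319.80 − €4,741,600 = €2,752,719.80. Interest = €442,200.00, so EBIT − I = €2,310,519.80.
DCL = contribution ÷ (EBIT − I) = €7,494,319.80 ÷ €2,310,519.80 = 3.2436.

3.24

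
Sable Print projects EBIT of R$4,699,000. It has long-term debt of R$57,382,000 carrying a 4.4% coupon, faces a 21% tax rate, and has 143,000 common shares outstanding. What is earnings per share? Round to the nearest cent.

Interest = R$2,524,808.00, so EBT = R$4,699,000 − R$2,524,808.00 = R$2,174,192.00.
Net income = R$2,174,192.00 × (1 − 0.21) = R$1,717,611.68.
Per share: R$1,717,611.68 / 143,000 shares = R$12.01.

R$12.01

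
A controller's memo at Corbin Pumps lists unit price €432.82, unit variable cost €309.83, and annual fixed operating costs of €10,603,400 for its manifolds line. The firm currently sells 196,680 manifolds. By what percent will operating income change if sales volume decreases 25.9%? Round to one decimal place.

Total contribution margin = 196,680 × €122.99 = €24,189,673.20.
Subtracting fixed costs: EBIT = €24,189,673.20 − €10,603,400 = €13,586,273.20.
DOL = contribution ÷ EBIT = €24,189,673.20 ÷ €13,586,273.20 = 1.7804.
So EBIT moves 1.7804 × (-25.9%) = -46.1%.

-46.1%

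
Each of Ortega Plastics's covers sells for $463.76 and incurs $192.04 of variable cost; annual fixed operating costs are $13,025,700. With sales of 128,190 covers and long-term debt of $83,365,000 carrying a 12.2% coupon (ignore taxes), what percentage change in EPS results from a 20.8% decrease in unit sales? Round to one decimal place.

Contribution at this volume is 128,190 × $271.72 = $34,831,786.80.
Subtracting fixed costs: EBIT = $34,831,786.80 − $13,025,700 = $21,806,086.80.
Interest = $10,170,530.00, so EBIT − I = $11,635,556.80.
Degree of combined leverage = contribution ÷ (EBIT − I) = $34,831,786.80 ÷ $11,635,556.80 = 2.9936.
%ΔEPS = DCL × %ΔSales = 2.9936 × -20.8% = -62.3%.

-62.3%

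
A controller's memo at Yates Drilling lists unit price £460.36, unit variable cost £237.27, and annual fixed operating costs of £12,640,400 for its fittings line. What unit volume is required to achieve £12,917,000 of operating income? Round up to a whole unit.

Contribution margin per unit = £460.36 − £237.27 = £223.09.
Required volume = (fixed costs + target profit) ÷ CM = (£12,640,400 + £12,917,000) ÷ £223.09 = 114,560.94, so 114,561 fittings.

114,561 fittings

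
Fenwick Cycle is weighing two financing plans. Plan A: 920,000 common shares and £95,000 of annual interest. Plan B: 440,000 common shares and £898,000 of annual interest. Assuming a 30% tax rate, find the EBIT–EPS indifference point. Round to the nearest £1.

£1,634,083

At indifference, (EBIT − 95,000)(1 − t)/920,000 = (EBIT − 898,000)(1 − t)/440,000.
Cancelling (1 − t) and cross-multiplying: 440,000·(EBIT − 95,000) = 920,000·(EBIT − 898,000).
EBIT × (920,000 − 440,000) = 898,000 × 920,000 − 95,000 × 440,000 = 784,360,000,000, so EBIT = 784,360,000,000 ÷ 480,000 = 1,634,083.33.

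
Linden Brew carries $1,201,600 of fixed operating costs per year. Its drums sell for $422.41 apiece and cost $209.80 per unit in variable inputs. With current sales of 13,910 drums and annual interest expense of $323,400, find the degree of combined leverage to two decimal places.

2.06

Total contribution margin = 13,910 × $212.61 = $2,957,405.10.
Subtracting fixed costs: EBIT = $2,957,405.10 − $1,201,600 = $1,755,805.10. Interest = $323,400.00.
DOL = $2,957,405.10 ÷ $1,755,805.10 = 1.6844; DFL = $1,755,805.10 ÷ $1,432,405.10 = 1.2258.
DCL = DOL × DFL = 1.6844 × 1.2258 = 2.0647.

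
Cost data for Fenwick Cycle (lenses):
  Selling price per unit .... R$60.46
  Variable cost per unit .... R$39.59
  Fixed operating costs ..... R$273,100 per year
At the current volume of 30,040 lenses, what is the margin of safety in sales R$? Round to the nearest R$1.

Contribution margin per unit = R$60.46 − R$39.59 = R$20.87. Break-even units = R$273,100 ÷ R$20.87 = 13,085.77; break-even revenue = 13,085.77 × R$60.46 = R$791,165.60.
Actual sales revenue = 30,040 × R$60.46 = R$1,816,218.40.
Margin of safety = R$1,816,218.40 − R$791,165.60 = R$1,025,053.

R$1,025,053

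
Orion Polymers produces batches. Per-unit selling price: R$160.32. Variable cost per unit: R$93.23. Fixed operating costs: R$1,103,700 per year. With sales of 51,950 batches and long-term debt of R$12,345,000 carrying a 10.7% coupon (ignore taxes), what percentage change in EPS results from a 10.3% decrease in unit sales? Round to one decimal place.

-33.8%

At 51,950 units, contribution = 51,950 × R$67.09 = R$3,485,325.50.
EBIT = R$3,485,325.50 − R$1,103,700 = R$2,381,625.50.
After interest of R$1,320,915.00, pre-tax earnings = R$1,060,710.50.
Degree of combined leverage = contribution ÷ (EBIT − I) = R$3,485,325.50 ÷ R$1,060,710.50 = 3.2858.
%ΔEPS = DCL × %ΔSales = 3.2858 × -10.3% = -33.8%.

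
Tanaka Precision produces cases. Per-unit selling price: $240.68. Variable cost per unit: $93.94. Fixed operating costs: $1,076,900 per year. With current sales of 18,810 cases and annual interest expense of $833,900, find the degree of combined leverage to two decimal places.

Total contribution margin = 18,810 × $146.74 = $2,760,179.40.
Subtracting fixed costs: EBIT = $2,760,179.40 − $1,076,900 = $1,683,279.40. Interest = $833,900.00.
DOL = $2,760,179.40 ÷ $1,683,279.40 = 1.6398; DFL = $1,683,279.40 ÷ $849,379.40 = 1.9818.
DCL = DOL × DFL = 1.6398 × 1.9818 = 3.2498.

3.25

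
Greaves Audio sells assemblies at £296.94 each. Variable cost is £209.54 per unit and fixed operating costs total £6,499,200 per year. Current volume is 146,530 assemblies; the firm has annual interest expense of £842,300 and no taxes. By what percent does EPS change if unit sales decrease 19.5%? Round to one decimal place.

At 146,530 units, contribution = 146,530 × £87.40 = £12,806,722.00.
Operating income = contribution − fixed costs = £12,806,722.00 − £6,499,200 = £6,307,522.00.
Interest = £842,300.00, so EBIT − I = £5,465,222.00.
Degree of combined leverage = contribution ÷ (EBIT − I) = £12,806,722.00 ÷ £5,465,222.00 = 2.3433.
EPS therefore changes by 2.3433 × (-19.5%) = -45.7%.

-45.7%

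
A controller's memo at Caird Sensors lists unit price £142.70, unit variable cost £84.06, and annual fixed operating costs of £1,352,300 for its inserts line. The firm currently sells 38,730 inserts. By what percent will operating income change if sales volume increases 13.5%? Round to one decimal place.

Total contribution margin = 38,730 × £58.64 = £2,271,127.20.
EBIT = £2,271,127.20 − £1,352,300 = £918,827.20.
So DOL = total CM / EBIT = £2,271,127.20 / £918,827.20 = 2.4718.
Operating income changes by 2.4718 × +13.5% = +33.4%.

+33.4%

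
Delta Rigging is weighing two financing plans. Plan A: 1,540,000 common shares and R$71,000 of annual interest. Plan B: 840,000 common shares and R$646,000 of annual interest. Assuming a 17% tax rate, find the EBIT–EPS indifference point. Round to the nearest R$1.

Set EPS_A = EPS_B: (EBIT − R$71,000)(1 − 0.17) ÷ 1,540,000 = (EBIT − R$646,000)(1 − 0.17) ÷ 840,000.
Cancelling (1 − t) and cross-multiplying: 840,000·(EBIT − 71,000) = 1,540,000·(EBIT − 646,000).
Solving, EBIT = (646,000·1,540,000 − 71,000·840,000) / (1,540,000 − 840,000) = 935,200,000,000 / 700,000 = 1,336,000.00.

R$1,336,000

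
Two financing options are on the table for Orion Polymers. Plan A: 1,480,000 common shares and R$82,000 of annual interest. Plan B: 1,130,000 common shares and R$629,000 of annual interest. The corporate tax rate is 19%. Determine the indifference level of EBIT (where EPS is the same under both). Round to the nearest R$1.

Set EPS_A = EPS_B: (EBIT − R$82,000)(1 − 0.19) ÷ 1,480,000 = (EBIT − R$629,000)(1 − 0.19) ÷ 1,130,000.
Cancelling (1 − t) and cross-multiplying: 1,130,000·(EBIT − 82,000) = 1,480,000·(EBIT − 629,000).
Solving, EBIT = (629,000·1,480,000 − 82,000·1,130,000) / (1,480,000 − 1,130,000) = 838,260,000,000 / 350,000 = 2,395,028.57.

R$2,395,029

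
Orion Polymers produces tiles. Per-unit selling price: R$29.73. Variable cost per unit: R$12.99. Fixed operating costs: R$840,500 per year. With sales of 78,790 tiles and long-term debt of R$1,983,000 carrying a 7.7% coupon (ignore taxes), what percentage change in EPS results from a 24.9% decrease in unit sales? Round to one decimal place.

-100.8%

At 78,790 units, contribution = 78,790 × R$16.74 = R$1,318,944.60.
Subtracting fixed costs: EBIT = R$1,318,944.60 − R$840,500 = R$478,444.60.
Interest = R$152,691.00, so EBIT − I = R$325,753.60.
Degree of combined leverage = contribution ÷ (EBIT − I) = R$1,318,944.60 ÷ R$325,753.60 = 4.0489.
EPS therefore changes by 4.0489 × (-24.9%) = -100.8%.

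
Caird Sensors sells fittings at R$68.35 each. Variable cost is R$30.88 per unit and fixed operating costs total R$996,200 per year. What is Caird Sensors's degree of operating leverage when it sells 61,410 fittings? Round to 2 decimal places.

Contribution at this volume is 61,410 × R$37.47 = R$2,301,032.70.
Subtracting fixed costs: EBIT = R$2,301,032.70 − R$996,200 = R$1,304,832.70.
Degree of operating leverage = R$2,301,032.70 / R$1,304,832.70 = 1.7635.

1.76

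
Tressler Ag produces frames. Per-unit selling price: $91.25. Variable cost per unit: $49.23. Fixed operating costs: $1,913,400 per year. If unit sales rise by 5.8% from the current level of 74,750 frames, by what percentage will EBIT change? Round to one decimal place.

+14.8%

Total contribution margin = 74,750 × $42.02 = $3,140,995.00.
Operating income = contribution − fixed costs = $3,140,995.00 − $1,913,400 = $1,227,595.00.
DOL = contribution ÷ EBIT = $3,140,995.00 ÷ $1,227,595.00 = 2.5587.
So EBIT moves 2.5587 × (+5.8%) = +14.8%.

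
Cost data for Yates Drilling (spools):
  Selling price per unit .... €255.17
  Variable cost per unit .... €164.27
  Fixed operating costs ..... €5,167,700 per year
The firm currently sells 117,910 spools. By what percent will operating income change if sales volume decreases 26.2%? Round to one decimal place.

Total contribution margin = 117,910 × €90.90 = €10,718,019.00.
EBIT = €10,718,019.00 − €5,167,700 = €5,550,319.00.
So DOL = total CM / EBIT = €10,718,019.00 / €5,550,319.00 = 1.9311.
So EBIT moves 1.9311 × (-26.2%) = -50.6%.

-50.6%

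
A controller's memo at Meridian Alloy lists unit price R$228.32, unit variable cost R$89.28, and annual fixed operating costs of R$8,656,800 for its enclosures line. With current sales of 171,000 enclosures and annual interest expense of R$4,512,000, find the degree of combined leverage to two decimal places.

2.24

Contribution at this volume is 171,000 × R$139.04 = R$23,775,840.00.
Subtracting fixed costs: EBIT = R$23,775,840.00 − R$8,656,800 = R$15,119,040.00. Interest = R$4,512,000.00, so EBIT − I = R$10,607,040.00.
DCL = contribution ÷ (EBIT − I) = R$23,775,840.00 ÷ R$10,607,040.00 = 2.2415.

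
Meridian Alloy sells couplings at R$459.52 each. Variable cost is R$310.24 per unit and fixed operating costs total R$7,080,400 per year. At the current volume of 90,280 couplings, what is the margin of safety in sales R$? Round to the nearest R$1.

Contribution margin per unit = R$459.52 − R$310.24 = R$149.28. Break-even units = R$7,080,400 ÷ R$149.28 = 47,430.33; break-even revenue = 47,430.33 × R$459.52 = R$21,795,186.28.
Actual sales revenue = 90,280 × R$459.52 = R$41,485,465.60.
Margin of safety = R$41,485,465.60 − R$21,795,186.28 = R$19,690,279.

R$19,690,279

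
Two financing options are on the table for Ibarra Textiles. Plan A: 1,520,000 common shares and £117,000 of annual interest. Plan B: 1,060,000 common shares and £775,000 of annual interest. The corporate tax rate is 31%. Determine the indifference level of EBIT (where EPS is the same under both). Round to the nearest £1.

£2,291,261

Set EPS_A = EPS_B: (EBIT − £117,000)(1 − 0.31) ÷ 1,520,000 = (EBIT − £775,000)(1 − 0.31) ÷ 1,060,000.
The (1 − t) factor cancels: (EBIT − 117,000) × 1,060,000 = (EBIT − 775,000) × 1,520,000.
EBIT × (1,520,000 − 1,060,000) = 775,000 × 1,520,000 − 117,000 × 1,060,000 = 1,053,980,000,000, so EBIT = 1,053,980,000,000 ÷ 460,000 = 2,291,260.87.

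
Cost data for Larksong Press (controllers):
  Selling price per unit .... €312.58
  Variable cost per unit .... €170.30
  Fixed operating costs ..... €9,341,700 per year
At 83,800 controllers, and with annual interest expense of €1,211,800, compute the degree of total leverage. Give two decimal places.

Total contribution margin = 83,800 × €142.28 = €11,923,064.00.
Operating income = contribution − fixed costs = €11,923,064.00 − €9,341,700 = €2,581,364.00. Interest = €1,211,800.00, so EBIT − I = €1,369,564.00.
DCL = contribution ÷ (EBIT − I) = €11,923,064.00 ÷ €1,369,564.00 = 8.7057.

8.71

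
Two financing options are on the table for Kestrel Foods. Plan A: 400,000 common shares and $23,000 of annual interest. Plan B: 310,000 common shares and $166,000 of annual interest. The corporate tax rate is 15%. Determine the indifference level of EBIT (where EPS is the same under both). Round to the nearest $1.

$658,556

At indifference, (EBIT − 23,000)(1 − t)/400,000 = (EBIT − 166,000)(1 − t)/310,000.
The (1 − t) factor cancels: (EBIT − 23,000) × 310,000 = (EBIT − 166,000) × 400,000.
EBIT × (400,000 − 310,000) = 166,000 × 400,000 − 23,000 × 310,000 = 59,270,000,000, so EBIT = 59,270,000,000 ÷ 90,000 = 658,555.56.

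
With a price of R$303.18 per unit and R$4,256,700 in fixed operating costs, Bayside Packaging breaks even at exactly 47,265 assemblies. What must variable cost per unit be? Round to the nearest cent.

R$213.12

At break-even, FC = Q × (P − VC), so P − VC = R$4,256,700 ÷ 47,265 = R$90.0603.
Variable cost per unit = R$303.18 − R$90.0603 = R$213.12.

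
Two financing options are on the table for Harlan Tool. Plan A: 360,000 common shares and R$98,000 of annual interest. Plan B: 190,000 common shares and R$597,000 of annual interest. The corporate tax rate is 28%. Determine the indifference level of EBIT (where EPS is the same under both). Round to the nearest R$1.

Set EPS_A = EPS_B: (EBIT − R$98,000)(1 − 0.28) ÷ 360,000 = (EBIT − R$597,000)(1 − 0.28) ÷ 190,000.
The (1 − t) factor cancels: (EBIT − 98,000) × 190,000 = (EBIT − 597,000) × 360,000.
EBIT × (360,000 − 190,000) = 597,000 × 360,000 − 98,000 × 190,000 = 196,300,000,000, so EBIT = 196,300,000,000 ÷ 170,000 = 1,154,705.88.

R$1,154,706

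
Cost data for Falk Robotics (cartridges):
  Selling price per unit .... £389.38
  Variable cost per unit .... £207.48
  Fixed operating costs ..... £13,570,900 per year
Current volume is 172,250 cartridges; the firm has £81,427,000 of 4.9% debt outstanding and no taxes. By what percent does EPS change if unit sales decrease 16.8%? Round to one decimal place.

Total contribution margin = 172,250 × £181.90 = £31,332,275.00.
EBIT = £31,332,275.00 − £13,570,900 = £17,761,375.00.
After interest of £3,989,923.00, pre-tax earnings = £13,771,452.00.
DCL = total CM / (EBIT − I) = £31,332,275.00 / £13,771,452.00 = 2.2752.
%ΔEPS = DCL × %ΔSales = 2.2752 × -16.8% = -38.2%.

-38.2%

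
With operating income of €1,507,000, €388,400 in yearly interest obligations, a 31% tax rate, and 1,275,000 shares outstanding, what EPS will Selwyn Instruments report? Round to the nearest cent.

Pre-tax income = €1,507,000 − €388,400.00 = €1,118,600.00.
After tax at 31%: net income = €1,118,600.00 × 0.69 = €771,834.00.
EPS = €771,834.00 ÷ 1,275,000 = €0.61.

€0.61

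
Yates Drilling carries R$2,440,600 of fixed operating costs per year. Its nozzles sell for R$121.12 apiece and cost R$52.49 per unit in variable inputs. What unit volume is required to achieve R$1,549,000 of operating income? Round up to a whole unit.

58,133 nozzles

Unit CM = price − variable cost = R$121.12 − R$52.49 = R$68.63.
Required volume = (fixed costs + target profit) ÷ CM = (R$2,440,600 + R$1,549,000) ÷ R$68.63 = 58,132.01, so 58,133 nozzles.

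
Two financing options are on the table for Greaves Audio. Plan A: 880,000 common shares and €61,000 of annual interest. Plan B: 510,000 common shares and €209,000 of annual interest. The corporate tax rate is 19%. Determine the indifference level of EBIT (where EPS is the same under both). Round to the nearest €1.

€413,000

Set EPS_A = EPS_B: (EBIT − €61,000)(1 − 0.19) ÷ 880,000 = (EBIT − €209,000)(1 − 0.19) ÷ 510,000.
Cancelling (1 − t) and cross-multiplying: 510,000·(EBIT − 61,000) = 880,000·(EBIT − 209,000).
EBIT × (880,000 − 510,000) = 209,000 × 880,000 − 61,000 × 510,000 = 152,810,000,000, so EBIT = 152,810,000,000 ÷ 370,000 = 413,000.00.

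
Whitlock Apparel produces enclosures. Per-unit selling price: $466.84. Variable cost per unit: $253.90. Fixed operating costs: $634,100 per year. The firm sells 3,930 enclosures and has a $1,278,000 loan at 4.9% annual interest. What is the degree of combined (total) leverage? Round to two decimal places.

5.97

Total contribution margin = 3,930 × $212.94 = $836,854.20.
Subtracting fixed costs: EBIT = $836,854.20 − $634,100 = $202,754.20. Interest = $62,622.00.
DOL = $836,854.20 ÷ $202,754.20 = 4.1274; DFL = $202,754.20 ÷ $140,132.20 = 1.4469.
DCL = DOL × DFL = 4.1274 × 1.4469 = 5.9719.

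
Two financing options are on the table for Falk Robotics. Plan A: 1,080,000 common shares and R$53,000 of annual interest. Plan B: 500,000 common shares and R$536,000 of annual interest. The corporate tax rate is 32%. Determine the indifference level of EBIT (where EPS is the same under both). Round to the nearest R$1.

R$952,379

Set EPS_A = EPS_B: (EBIT − R$53,000)(1 − 0.32) ÷ 1,080,000 = (EBIT − R$536,000)(1 − 0.32) ÷ 500,000.
The (1 − t) factor cancels: (EBIT − 53,000) × 500,000 = (EBIT − 536,000) × 1,080,000.
Solving, EBIT = (536,000·1,080,000 − 53,000·500,000) / (1,080,000 − 500,000) = 552,380,000,000 / 580,000 = 952,379.31.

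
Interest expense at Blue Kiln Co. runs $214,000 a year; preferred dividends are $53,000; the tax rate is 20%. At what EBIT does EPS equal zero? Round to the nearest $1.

$280,250

Grossing the preferred dividend up to pre-tax terms: $53,000 / (1 − 0.20) = $66,250.00.
EPS = 0 when EBIT covers interest plus the pre-tax preferred burden: $214,000 + $66,250.00 = $280,250.00.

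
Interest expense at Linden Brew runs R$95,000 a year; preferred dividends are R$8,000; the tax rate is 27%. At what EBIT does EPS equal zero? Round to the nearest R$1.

R$105,959

Grossing the preferred dividend up to pre-tax terms: R$8,000 / (1 − 0.27) = R$10,958.90.
EPS = 0 when EBIT covers interest plus the pre-tax preferred burden: R$95,000 + R$10,958.90 = R$105,958.90.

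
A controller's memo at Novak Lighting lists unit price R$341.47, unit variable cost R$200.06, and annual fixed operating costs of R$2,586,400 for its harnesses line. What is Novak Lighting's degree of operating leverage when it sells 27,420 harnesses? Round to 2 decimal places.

At 27,420 units, contribution = 27,420 × R$141.41 = R$3,877,462.20.
EBIT = R$3,877,462.20 − R$2,586,400 = R$1,291,062.20.
Degree of operating leverage = R$3,877,462.20 / R$1,291,062.20 = 3.0033.

3.00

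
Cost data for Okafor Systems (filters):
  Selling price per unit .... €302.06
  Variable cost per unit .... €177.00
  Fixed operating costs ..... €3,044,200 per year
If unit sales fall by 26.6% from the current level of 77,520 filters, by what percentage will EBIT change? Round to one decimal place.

At 77,520 units, contribution = 77,520 × €125.06 = €9,694,651.20.
Subtracting fixed costs: EBIT = €9,694,651.20 − €3,044,200 = €6,650,451.20.
Degree of operating leverage = €9,694,651.20 / €6,650,451.20 = 1.4577.
So EBIT moves 1.4577 × (-26.6%) = -38.8%.

-38.8%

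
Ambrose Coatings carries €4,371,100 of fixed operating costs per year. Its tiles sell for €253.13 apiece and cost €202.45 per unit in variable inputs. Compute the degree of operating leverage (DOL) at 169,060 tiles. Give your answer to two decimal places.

At 169,060 units, contribution = 169,060 × €50.68 = €8,567,960.80.
Operating income = contribution − fixed costs = €8,567,960.80 − €4,371,100 = €4,196,860.80.
DOL = contribution ÷ EBIT = €8,567,960.80 ÷ €4,196,860.80 = 2.0415.

2.04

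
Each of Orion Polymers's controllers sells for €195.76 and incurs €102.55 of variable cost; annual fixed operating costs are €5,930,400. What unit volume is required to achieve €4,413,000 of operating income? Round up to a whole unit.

Contribution margin per unit = €195.76 − €102.55 = €93.21.
Required volume = (fixed costs + target profit) ÷ CM = (€5,930,400 + €4,413,000) ÷ €93.21 = 110,968.78, so 110,969 controllers.

110,969 controllers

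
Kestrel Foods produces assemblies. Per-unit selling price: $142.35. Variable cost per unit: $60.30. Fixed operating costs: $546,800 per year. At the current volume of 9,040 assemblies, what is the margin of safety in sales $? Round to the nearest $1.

Each unit contributes $142.35 − $60.30 = $82.05. Break-even units = $546,800 ÷ $82.05 = 6,664.23; break-even revenue = 6,664.23 × $142.35 = $948,653.02.
Actual sales revenue = 9,040 × $142.35 = $1,286,844.00.
Margin of safety = $1,286,844.00 − $948,653.02 = $338,191.

$338,191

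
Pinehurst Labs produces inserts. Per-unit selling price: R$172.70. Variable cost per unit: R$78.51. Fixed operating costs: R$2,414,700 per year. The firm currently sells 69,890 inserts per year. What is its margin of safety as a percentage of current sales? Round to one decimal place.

Each unit contributes R$172.70 − R$78.51 = R$94.19. Break-even units = R$2,414,700 ÷ R$94.19 = 25,636.48; break-even revenue = 25,636.48 × R$172.70 = R$4,427,420.00.
Current sales = 69,890 × R$172.70 = R$12,070,003.00.
Margin of safety = (R$12,070,003.00 − R$4,427,420.00) ÷ R$12,070,003.00 = 63.3%.

63.3%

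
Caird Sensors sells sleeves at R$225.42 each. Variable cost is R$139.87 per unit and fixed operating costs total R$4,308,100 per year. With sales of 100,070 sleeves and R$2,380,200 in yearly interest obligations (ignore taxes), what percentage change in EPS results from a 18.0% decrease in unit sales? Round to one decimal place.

Contribution at this volume is 100,070 × R$85.55 = R$8,560,988.50.
Operating income = contribution − fixed costs = R$8,560,988.50 − R$4,308,100 = R$4,252,888.50.
After interest of R$2,380,200.00, pre-tax earnings = R$1,872,688.50.
DCL = total CM / (EBIT − I) = R$8,560,988.50 / R$1,872,688.50 = 4.5715.
EPS therefore changes by 4.5715 × (-18.0%) = -82.3%.

-82.3%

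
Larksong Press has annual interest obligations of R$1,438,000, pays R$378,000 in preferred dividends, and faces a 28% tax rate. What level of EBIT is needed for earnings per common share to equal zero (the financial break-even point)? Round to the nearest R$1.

Preferred dividends are paid after tax, so their pre-tax equivalent is R$378,000 ÷ (1 − 0.28) = R$525,000.00.
Financial break-even EBIT = interest + D_p ÷ (1 − t) = R$1,438,000 + R$525,000.00 = R$1,963,000.00.

R$1,963,000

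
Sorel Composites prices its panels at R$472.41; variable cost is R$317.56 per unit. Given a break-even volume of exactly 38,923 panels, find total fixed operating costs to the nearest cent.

R$6,027,226.55

Unit CM = price − variable cost = R$472.41 − R$317.56 = R$154.85.
Fixed costs = break-even units × CM = 38,923 × R$154.85 = R$6,027,226.55.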